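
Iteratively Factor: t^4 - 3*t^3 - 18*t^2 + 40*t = (t + 4)*(t^3 - 7*t^2 + 10*t) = t*(t + 4)*(t^2 - 7*t + 10) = t*(t - 2)*(t + 4)*(t - 5)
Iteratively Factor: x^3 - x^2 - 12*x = (x + 3)*(x^2 - 4*x) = (x - 4)*(x + 3)*(x)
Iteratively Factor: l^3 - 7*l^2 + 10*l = (l - 2)*(l^2 - 5*l) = (l - 5)*(l - 2)*(l)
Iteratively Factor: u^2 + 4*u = (u)*(u + 4)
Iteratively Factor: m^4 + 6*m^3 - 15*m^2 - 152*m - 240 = (m + 4)*(m^3 + 2*m^2 - 23*m - 60) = (m + 3)*(m + 4)*(m^2 - m - 20) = (m + 3)*(m + 4)^2*(m - 5)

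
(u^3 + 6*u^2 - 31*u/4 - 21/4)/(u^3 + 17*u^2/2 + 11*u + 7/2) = (u - 3/2)/(u + 1)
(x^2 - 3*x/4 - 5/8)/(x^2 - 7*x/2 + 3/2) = (8*x^2 - 6*x - 5)/(4*(2*x^2 - 7*x + 3))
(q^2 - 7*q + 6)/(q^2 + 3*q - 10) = (q^2 - 7*q + 6)/(q^2 + 3*q - 10)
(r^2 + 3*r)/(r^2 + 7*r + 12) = r/(r + 4)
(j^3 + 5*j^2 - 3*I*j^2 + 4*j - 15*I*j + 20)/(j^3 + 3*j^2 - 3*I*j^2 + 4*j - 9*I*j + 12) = (j + 5)/(j + 3)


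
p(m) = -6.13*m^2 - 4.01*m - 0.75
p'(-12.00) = 143.11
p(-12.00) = -835.35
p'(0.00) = -4.01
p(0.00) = -0.75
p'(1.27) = -19.58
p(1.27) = -15.73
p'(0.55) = -10.75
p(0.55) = -4.81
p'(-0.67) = 4.20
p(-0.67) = -0.82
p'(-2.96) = 32.28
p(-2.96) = -42.59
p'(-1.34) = 12.42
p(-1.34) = -6.38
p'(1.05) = -16.88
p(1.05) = -11.72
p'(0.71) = -12.71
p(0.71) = -6.69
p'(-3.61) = 40.25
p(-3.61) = -66.16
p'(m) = -12.26*m - 4.01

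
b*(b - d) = b^2 - b*d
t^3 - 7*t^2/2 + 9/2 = (t - 3)*(t - 3/2)*(t + 1)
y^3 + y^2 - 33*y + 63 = (y - 3)^2*(y + 7)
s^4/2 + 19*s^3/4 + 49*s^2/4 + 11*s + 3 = (s/2 + 1/2)*(s + 1/2)*(s + 2)*(s + 6)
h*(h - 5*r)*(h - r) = h^3 - 6*h^2*r + 5*h*r^2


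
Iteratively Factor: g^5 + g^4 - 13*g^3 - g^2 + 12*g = (g)*(g^4 + g^3 - 13*g^2 - g + 12) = g*(g + 1)*(g^3 - 13*g + 12) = g*(g - 1)*(g + 1)*(g^2 + g - 12) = g*(g - 3)*(g - 1)*(g + 1)*(g + 4)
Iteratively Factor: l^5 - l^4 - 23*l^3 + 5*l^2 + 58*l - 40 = (l + 2)*(l^4 - 3*l^3 - 17*l^2 + 39*l - 20) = (l - 1)*(l + 2)*(l^3 - 2*l^2 - 19*l + 20) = (l - 5)*(l - 1)*(l + 2)*(l^2 + 3*l - 4) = (l - 5)*(l - 1)^2*(l + 2)*(l + 4)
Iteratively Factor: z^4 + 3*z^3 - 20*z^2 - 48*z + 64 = (z - 1)*(z^3 + 4*z^2 - 16*z - 64) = (z - 4)*(z - 1)*(z^2 + 8*z + 16) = (z - 4)*(z - 1)*(z + 4)*(z + 4)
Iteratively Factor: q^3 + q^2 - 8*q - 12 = (q - 3)*(q^2 + 4*q + 4) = (q - 3)*(q + 2)*(q + 2)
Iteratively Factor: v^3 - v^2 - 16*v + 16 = (v + 4)*(v^2 - 5*v + 4) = (v - 1)*(v + 4)*(v - 4)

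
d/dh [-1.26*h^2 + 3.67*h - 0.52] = 3.67 - 2.52*h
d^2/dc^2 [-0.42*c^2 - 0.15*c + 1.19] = -0.840000000000000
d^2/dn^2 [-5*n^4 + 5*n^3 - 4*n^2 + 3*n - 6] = -60*n^2 + 30*n - 8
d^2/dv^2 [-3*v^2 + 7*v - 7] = -6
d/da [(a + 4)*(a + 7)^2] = 3*(a + 5)*(a + 7)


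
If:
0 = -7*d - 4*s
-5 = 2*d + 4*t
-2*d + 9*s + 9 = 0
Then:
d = 36/71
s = -63/71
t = -427/284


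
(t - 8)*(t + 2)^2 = t^3 - 4*t^2 - 28*t - 32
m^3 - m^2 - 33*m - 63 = (m - 7)*(m + 3)^2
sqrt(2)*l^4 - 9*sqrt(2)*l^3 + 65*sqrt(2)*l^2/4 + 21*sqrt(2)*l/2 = l*(l - 6)*(l - 7/2)*(sqrt(2)*l + sqrt(2)/2)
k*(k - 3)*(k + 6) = k^3 + 3*k^2 - 18*k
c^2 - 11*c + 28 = (c - 7)*(c - 4)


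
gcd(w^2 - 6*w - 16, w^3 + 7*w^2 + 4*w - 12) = w + 2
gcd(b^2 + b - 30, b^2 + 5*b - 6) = b + 6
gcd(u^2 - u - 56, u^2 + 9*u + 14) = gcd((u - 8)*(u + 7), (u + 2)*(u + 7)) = u + 7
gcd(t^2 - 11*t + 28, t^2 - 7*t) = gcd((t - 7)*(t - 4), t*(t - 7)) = t - 7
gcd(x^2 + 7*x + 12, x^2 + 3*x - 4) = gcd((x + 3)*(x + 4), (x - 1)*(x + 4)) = x + 4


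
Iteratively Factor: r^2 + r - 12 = (r - 3)*(r + 4)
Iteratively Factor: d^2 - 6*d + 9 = (d - 3)*(d - 3)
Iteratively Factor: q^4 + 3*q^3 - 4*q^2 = (q - 1)*(q^3 + 4*q^2) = q*(q - 1)*(q^2 + 4*q) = q*(q - 1)*(q + 4)*(q)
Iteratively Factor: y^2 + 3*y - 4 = (y - 1)*(y + 4)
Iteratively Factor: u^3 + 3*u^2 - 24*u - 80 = (u + 4)*(u^2 - u - 20) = (u + 4)^2*(u - 5)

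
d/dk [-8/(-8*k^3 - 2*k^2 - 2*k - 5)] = 16*(-12*k^2 - 2*k - 1)/(8*k^3 + 2*k^2 + 2*k + 5)^2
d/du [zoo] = 0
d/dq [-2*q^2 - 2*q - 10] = -4*q - 2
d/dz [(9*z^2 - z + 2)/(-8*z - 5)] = 3*(-24*z^2 - 30*z + 7)/(64*z^2 + 80*z + 25)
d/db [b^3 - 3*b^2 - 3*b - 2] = 3*b^2 - 6*b - 3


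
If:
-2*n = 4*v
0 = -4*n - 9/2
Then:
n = -9/8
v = 9/16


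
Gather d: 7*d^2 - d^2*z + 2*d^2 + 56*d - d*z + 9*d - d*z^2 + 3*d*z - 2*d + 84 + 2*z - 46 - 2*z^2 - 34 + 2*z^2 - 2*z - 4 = d^2*(9 - z) + d*(-z^2 + 2*z + 63)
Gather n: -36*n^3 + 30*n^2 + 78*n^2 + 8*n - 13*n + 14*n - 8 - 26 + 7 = -36*n^3 + 108*n^2 + 9*n - 27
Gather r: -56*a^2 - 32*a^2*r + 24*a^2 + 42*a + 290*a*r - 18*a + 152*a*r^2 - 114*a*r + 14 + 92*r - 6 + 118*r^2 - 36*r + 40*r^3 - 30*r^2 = -32*a^2 + 24*a + 40*r^3 + r^2*(152*a + 88) + r*(-32*a^2 + 176*a + 56) + 8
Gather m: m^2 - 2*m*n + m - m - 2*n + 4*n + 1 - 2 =m^2 - 2*m*n + 2*n - 1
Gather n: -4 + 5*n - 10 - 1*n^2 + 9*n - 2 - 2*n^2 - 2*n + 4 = -3*n^2 + 12*n - 12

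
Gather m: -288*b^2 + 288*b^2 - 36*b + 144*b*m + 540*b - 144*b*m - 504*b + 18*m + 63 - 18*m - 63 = 0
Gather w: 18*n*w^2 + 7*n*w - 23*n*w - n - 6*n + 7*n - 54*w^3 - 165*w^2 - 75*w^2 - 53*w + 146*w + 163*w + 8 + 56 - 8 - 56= -54*w^3 + w^2*(18*n - 240) + w*(256 - 16*n)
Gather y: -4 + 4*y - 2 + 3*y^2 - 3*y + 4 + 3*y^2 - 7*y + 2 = 6*y^2 - 6*y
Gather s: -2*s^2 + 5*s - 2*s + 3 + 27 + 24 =-2*s^2 + 3*s + 54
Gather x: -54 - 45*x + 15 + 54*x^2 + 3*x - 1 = 54*x^2 - 42*x - 40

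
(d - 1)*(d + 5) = d^2 + 4*d - 5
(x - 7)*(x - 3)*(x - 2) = x^3 - 12*x^2 + 41*x - 42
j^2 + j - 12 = (j - 3)*(j + 4)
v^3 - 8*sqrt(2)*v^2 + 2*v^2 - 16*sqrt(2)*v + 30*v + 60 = (v + 2)*(v - 5*sqrt(2))*(v - 3*sqrt(2))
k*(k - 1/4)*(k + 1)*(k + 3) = k^4 + 15*k^3/4 + 2*k^2 - 3*k/4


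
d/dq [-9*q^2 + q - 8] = 1 - 18*q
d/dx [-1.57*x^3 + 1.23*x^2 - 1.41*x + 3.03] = -4.71*x^2 + 2.46*x - 1.41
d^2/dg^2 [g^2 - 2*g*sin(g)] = 2*g*sin(g) - 4*cos(g) + 2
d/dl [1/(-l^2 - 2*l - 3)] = 2*(l + 1)/(l^2 + 2*l + 3)^2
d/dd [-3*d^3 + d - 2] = 1 - 9*d^2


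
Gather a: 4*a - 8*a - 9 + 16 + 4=11 - 4*a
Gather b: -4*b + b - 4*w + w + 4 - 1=-3*b - 3*w + 3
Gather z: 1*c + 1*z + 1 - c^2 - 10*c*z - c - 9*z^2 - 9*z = -c^2 - 9*z^2 + z*(-10*c - 8) + 1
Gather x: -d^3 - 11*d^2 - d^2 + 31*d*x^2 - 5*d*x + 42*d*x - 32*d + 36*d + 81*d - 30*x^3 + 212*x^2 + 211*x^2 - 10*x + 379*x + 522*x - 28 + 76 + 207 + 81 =-d^3 - 12*d^2 + 85*d - 30*x^3 + x^2*(31*d + 423) + x*(37*d + 891) + 336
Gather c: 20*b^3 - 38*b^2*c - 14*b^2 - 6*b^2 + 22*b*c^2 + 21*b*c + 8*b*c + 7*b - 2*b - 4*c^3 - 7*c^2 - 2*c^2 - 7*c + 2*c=20*b^3 - 20*b^2 + 5*b - 4*c^3 + c^2*(22*b - 9) + c*(-38*b^2 + 29*b - 5)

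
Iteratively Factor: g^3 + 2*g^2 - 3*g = (g + 3)*(g^2 - g) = (g - 1)*(g + 3)*(g)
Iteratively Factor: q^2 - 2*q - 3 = (q + 1)*(q - 3)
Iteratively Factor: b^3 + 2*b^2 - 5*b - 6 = (b - 2)*(b^2 + 4*b + 3) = (b - 2)*(b + 3)*(b + 1)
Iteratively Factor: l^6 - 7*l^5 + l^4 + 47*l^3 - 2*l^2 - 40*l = (l + 1)*(l^5 - 8*l^4 + 9*l^3 + 38*l^2 - 40*l) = (l - 5)*(l + 1)*(l^4 - 3*l^3 - 6*l^2 + 8*l) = (l - 5)*(l + 1)*(l + 2)*(l^3 - 5*l^2 + 4*l) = (l - 5)*(l - 1)*(l + 1)*(l + 2)*(l^2 - 4*l) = (l - 5)*(l - 4)*(l - 1)*(l + 1)*(l + 2)*(l)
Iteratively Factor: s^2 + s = (s + 1)*(s)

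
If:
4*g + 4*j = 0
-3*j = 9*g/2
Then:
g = 0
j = 0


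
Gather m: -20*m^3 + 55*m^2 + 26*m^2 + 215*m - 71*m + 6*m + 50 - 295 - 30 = -20*m^3 + 81*m^2 + 150*m - 275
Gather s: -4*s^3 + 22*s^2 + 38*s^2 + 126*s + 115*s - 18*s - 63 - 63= -4*s^3 + 60*s^2 + 223*s - 126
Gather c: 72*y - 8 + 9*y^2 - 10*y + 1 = 9*y^2 + 62*y - 7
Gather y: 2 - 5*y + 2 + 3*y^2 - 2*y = 3*y^2 - 7*y + 4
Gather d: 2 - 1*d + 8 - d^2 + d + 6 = 16 - d^2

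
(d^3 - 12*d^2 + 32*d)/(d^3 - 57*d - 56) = d*(d - 4)/(d^2 + 8*d + 7)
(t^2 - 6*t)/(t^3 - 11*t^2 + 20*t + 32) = t*(t - 6)/(t^3 - 11*t^2 + 20*t + 32)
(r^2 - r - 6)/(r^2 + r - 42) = (r^2 - r - 6)/(r^2 + r - 42)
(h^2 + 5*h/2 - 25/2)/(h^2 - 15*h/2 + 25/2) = (h + 5)/(h - 5)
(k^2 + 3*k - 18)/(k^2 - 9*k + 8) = (k^2 + 3*k - 18)/(k^2 - 9*k + 8)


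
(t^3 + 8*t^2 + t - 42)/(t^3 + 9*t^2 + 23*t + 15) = (t^2 + 5*t - 14)/(t^2 + 6*t + 5)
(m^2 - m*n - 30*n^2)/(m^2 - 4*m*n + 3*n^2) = (m^2 - m*n - 30*n^2)/(m^2 - 4*m*n + 3*n^2)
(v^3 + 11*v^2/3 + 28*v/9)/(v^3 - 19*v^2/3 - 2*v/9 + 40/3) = v*(3*v + 7)/(3*v^2 - 23*v + 30)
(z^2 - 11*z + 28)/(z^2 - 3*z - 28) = (z - 4)/(z + 4)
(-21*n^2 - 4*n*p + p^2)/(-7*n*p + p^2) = (3*n + p)/p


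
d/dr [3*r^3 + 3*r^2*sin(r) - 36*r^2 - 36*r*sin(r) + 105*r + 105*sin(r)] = 3*r^2*cos(r) + 9*r^2 + 6*r*sin(r) - 36*r*cos(r) - 72*r - 36*sin(r) + 105*cos(r) + 105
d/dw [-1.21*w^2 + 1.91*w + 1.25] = 1.91 - 2.42*w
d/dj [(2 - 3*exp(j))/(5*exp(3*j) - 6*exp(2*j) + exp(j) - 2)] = ((3*exp(j) - 2)*(15*exp(2*j) - 12*exp(j) + 1) - 15*exp(3*j) + 18*exp(2*j) - 3*exp(j) + 6)*exp(j)/(5*exp(3*j) - 6*exp(2*j) + exp(j) - 2)^2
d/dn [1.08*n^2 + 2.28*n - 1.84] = 2.16*n + 2.28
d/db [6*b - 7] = 6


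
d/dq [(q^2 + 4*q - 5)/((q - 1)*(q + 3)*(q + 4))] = (-q^2 - 10*q - 23)/(q^4 + 14*q^3 + 73*q^2 + 168*q + 144)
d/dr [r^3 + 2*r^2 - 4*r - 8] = 3*r^2 + 4*r - 4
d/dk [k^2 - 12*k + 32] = 2*k - 12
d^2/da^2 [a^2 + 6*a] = 2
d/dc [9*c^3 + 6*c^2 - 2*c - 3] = 27*c^2 + 12*c - 2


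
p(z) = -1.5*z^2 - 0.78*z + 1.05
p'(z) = -3.0*z - 0.78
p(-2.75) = -8.15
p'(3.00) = -9.78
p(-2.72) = -7.93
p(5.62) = -50.71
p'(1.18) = -4.32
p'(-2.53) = 6.81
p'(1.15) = -4.23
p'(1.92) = -6.54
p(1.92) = -5.98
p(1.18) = -1.96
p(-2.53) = -6.58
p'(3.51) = -11.31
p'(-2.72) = 7.38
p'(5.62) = -17.64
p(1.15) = -1.83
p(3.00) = -14.79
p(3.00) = -14.79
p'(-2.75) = 7.47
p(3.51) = -20.17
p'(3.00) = -9.78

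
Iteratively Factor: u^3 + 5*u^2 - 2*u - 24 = (u + 4)*(u^2 + u - 6) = (u + 3)*(u + 4)*(u - 2)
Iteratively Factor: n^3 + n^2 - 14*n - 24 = (n + 2)*(n^2 - n - 12) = (n + 2)*(n + 3)*(n - 4)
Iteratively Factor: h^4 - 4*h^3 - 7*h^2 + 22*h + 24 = (h + 2)*(h^3 - 6*h^2 + 5*h + 12) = (h - 4)*(h + 2)*(h^2 - 2*h - 3) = (h - 4)*(h + 1)*(h + 2)*(h - 3)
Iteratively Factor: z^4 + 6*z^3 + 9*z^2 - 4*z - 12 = (z + 2)*(z^3 + 4*z^2 + z - 6) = (z - 1)*(z + 2)*(z^2 + 5*z + 6) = (z - 1)*(z + 2)*(z + 3)*(z + 2)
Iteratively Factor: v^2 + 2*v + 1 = (v + 1)*(v + 1)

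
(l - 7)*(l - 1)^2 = l^3 - 9*l^2 + 15*l - 7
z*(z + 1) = z^2 + z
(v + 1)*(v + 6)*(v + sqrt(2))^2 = v^4 + 2*sqrt(2)*v^3 + 7*v^3 + 8*v^2 + 14*sqrt(2)*v^2 + 14*v + 12*sqrt(2)*v + 12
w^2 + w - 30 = (w - 5)*(w + 6)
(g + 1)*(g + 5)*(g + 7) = g^3 + 13*g^2 + 47*g + 35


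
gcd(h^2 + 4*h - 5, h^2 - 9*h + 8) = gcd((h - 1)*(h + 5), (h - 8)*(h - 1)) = h - 1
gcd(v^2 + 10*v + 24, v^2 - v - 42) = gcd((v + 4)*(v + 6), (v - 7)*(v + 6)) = v + 6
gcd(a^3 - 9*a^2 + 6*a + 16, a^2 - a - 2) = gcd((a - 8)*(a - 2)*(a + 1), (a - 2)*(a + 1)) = a^2 - a - 2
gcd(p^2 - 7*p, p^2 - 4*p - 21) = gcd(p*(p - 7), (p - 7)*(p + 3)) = p - 7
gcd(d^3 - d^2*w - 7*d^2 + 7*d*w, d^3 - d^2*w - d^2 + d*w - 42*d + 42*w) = -d^2 + d*w + 7*d - 7*w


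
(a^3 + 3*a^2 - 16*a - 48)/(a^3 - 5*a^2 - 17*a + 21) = (a^2 - 16)/(a^2 - 8*a + 7)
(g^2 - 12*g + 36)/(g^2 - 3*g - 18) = (g - 6)/(g + 3)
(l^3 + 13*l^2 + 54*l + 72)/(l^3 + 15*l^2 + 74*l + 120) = (l + 3)/(l + 5)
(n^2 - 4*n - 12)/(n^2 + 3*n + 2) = (n - 6)/(n + 1)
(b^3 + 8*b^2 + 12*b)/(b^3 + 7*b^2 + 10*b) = (b + 6)/(b + 5)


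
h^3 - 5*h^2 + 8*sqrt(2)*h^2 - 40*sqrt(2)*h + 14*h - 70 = (h - 5)*(h + sqrt(2))*(h + 7*sqrt(2))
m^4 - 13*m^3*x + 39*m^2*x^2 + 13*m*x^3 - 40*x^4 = (m - 8*x)*(m - 5*x)*(m - x)*(m + x)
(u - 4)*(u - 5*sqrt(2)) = u^2 - 5*sqrt(2)*u - 4*u + 20*sqrt(2)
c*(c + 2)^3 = c^4 + 6*c^3 + 12*c^2 + 8*c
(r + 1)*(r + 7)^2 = r^3 + 15*r^2 + 63*r + 49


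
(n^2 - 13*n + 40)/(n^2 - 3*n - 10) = (n - 8)/(n + 2)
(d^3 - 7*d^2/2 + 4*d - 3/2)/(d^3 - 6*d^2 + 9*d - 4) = (d - 3/2)/(d - 4)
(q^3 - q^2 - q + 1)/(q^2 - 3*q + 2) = (q^2 - 1)/(q - 2)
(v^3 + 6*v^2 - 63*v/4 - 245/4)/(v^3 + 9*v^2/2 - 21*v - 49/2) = (v + 5/2)/(v + 1)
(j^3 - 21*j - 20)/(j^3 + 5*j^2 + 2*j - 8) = (j^2 - 4*j - 5)/(j^2 + j - 2)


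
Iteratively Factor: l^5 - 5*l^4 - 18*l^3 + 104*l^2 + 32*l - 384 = (l - 3)*(l^4 - 2*l^3 - 24*l^2 + 32*l + 128) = (l - 3)*(l + 4)*(l^3 - 6*l^2 + 32) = (l - 4)*(l - 3)*(l + 4)*(l^2 - 2*l - 8) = (l - 4)^2*(l - 3)*(l + 4)*(l + 2)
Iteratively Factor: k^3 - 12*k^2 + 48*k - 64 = (k - 4)*(k^2 - 8*k + 16) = (k - 4)^2*(k - 4)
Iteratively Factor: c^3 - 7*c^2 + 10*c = (c - 2)*(c^2 - 5*c) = c*(c - 2)*(c - 5)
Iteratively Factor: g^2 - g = (g - 1)*(g)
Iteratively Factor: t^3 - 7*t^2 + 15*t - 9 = (t - 3)*(t^2 - 4*t + 3) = (t - 3)*(t - 1)*(t - 3)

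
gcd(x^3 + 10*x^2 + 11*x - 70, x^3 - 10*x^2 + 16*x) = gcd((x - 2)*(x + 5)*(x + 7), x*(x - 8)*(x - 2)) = x - 2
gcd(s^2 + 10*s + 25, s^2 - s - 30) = s + 5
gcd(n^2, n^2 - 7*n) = n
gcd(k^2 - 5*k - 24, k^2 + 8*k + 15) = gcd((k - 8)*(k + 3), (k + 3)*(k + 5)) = k + 3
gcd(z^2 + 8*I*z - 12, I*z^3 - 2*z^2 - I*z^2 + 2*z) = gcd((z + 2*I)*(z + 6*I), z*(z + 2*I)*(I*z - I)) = z + 2*I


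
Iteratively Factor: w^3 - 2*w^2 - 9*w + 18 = (w + 3)*(w^2 - 5*w + 6) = (w - 2)*(w + 3)*(w - 3)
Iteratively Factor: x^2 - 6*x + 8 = (x - 4)*(x - 2)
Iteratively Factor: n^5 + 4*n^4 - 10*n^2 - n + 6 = (n + 1)*(n^4 + 3*n^3 - 3*n^2 - 7*n + 6) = (n + 1)*(n + 3)*(n^3 - 3*n + 2) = (n + 1)*(n + 2)*(n + 3)*(n^2 - 2*n + 1) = (n - 1)*(n + 1)*(n + 2)*(n + 3)*(n - 1)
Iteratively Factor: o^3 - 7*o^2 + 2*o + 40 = (o + 2)*(o^2 - 9*o + 20) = (o - 5)*(o + 2)*(o - 4)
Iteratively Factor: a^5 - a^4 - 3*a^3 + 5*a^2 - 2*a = (a)*(a^4 - a^3 - 3*a^2 + 5*a - 2) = a*(a - 1)*(a^3 - 3*a + 2) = a*(a - 1)*(a + 2)*(a^2 - 2*a + 1) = a*(a - 1)^2*(a + 2)*(a - 1)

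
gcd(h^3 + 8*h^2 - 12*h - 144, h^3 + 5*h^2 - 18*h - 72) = h^2 + 2*h - 24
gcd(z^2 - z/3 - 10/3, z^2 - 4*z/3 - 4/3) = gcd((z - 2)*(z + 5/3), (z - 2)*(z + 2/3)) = z - 2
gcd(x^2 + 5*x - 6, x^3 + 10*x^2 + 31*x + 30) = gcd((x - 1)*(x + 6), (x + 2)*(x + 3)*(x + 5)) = 1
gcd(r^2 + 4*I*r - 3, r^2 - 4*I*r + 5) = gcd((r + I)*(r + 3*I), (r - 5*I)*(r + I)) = r + I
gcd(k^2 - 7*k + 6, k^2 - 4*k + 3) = k - 1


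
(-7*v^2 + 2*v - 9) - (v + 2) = -7*v^2 + v - 11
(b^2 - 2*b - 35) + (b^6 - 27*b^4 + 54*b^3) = b^6 - 27*b^4 + 54*b^3 + b^2 - 2*b - 35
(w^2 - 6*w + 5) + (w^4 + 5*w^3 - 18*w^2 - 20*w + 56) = w^4 + 5*w^3 - 17*w^2 - 26*w + 61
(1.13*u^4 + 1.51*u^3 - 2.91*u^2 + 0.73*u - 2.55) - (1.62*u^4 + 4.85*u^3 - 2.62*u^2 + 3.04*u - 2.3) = -0.49*u^4 - 3.34*u^3 - 0.29*u^2 - 2.31*u - 0.25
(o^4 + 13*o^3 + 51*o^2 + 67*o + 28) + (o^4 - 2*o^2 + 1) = 2*o^4 + 13*o^3 + 49*o^2 + 67*o + 29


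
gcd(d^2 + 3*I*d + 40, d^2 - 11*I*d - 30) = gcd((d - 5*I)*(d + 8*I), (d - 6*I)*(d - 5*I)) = d - 5*I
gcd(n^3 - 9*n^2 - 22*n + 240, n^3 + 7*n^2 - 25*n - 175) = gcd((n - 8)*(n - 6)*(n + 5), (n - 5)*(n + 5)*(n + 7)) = n + 5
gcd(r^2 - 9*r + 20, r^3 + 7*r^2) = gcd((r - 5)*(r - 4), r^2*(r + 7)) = 1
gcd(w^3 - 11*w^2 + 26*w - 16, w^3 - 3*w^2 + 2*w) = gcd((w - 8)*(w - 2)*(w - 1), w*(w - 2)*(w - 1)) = w^2 - 3*w + 2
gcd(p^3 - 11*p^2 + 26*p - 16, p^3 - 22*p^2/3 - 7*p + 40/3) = p^2 - 9*p + 8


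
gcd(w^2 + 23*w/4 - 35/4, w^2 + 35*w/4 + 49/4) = w + 7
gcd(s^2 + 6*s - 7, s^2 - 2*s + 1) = s - 1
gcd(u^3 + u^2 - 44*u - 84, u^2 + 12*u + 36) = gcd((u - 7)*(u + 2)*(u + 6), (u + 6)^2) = u + 6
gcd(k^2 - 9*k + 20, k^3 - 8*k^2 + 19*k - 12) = k - 4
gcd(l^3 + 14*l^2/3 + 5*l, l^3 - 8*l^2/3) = l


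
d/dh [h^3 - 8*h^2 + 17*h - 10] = 3*h^2 - 16*h + 17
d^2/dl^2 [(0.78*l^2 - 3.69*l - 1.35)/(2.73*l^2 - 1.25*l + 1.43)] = (-49.678902*l^3 - 78.638742*l^2 + 114.073596*l - 3.679926)/(20.346417*l^6 - 27.948375*l^5 + 44.769816*l^4 - 31.232375*l^3 + 23.450856*l^2 - 7.668375*l + 2.924207)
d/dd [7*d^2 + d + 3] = 14*d + 1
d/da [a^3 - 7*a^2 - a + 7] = 3*a^2 - 14*a - 1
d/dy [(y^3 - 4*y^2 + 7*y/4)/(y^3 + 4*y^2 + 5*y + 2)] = (16*y^3 - 3*y^2 - 39*y + 7)/(2*(y^5 + 7*y^4 + 19*y^3 + 25*y^2 + 16*y + 4))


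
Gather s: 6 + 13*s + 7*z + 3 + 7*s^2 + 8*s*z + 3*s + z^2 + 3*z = 7*s^2 + s*(8*z + 16) + z^2 + 10*z + 9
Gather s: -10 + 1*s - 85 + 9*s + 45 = 10*s - 50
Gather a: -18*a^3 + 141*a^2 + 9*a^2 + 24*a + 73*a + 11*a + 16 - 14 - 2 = -18*a^3 + 150*a^2 + 108*a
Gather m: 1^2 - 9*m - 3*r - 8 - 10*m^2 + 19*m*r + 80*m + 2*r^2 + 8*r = -10*m^2 + m*(19*r + 71) + 2*r^2 + 5*r - 7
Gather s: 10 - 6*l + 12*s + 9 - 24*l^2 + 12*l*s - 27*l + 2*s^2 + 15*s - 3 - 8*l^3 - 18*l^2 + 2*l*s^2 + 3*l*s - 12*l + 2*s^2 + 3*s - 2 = -8*l^3 - 42*l^2 - 45*l + s^2*(2*l + 4) + s*(15*l + 30) + 14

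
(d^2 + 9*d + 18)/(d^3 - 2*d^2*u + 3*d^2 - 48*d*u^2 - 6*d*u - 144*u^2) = (-d - 6)/(-d^2 + 2*d*u + 48*u^2)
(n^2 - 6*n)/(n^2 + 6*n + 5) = n*(n - 6)/(n^2 + 6*n + 5)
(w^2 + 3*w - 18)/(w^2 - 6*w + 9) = (w + 6)/(w - 3)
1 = 1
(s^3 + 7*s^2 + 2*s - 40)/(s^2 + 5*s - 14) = (s^2 + 9*s + 20)/(s + 7)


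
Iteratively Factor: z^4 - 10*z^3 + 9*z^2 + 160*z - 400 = (z - 5)*(z^3 - 5*z^2 - 16*z + 80) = (z - 5)*(z - 4)*(z^2 - z - 20) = (z - 5)*(z - 4)*(z + 4)*(z - 5)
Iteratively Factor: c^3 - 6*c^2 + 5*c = (c - 5)*(c^2 - c) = c*(c - 5)*(c - 1)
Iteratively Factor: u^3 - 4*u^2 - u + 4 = (u + 1)*(u^2 - 5*u + 4) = (u - 4)*(u + 1)*(u - 1)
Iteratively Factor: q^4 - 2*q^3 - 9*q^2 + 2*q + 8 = (q - 1)*(q^3 - q^2 - 10*q - 8) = (q - 1)*(q + 1)*(q^2 - 2*q - 8) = (q - 4)*(q - 1)*(q + 1)*(q + 2)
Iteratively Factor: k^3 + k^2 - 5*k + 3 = (k - 1)*(k^2 + 2*k - 3) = (k - 1)^2*(k + 3)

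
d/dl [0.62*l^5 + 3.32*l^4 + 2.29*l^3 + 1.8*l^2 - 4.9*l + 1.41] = 3.1*l^4 + 13.28*l^3 + 6.87*l^2 + 3.6*l - 4.9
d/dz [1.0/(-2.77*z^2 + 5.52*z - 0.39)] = (5.54*z - 5.52)/(2.77*z^2 - 5.52*z + 0.39)^2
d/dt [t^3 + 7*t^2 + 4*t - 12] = 3*t^2 + 14*t + 4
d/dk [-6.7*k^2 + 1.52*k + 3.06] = 1.52 - 13.4*k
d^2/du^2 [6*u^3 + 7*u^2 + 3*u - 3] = 36*u + 14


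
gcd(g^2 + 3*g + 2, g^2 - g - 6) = g + 2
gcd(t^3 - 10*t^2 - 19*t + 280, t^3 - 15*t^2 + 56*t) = t^2 - 15*t + 56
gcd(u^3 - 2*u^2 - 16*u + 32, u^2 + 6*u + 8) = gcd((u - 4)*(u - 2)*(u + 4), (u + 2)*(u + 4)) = u + 4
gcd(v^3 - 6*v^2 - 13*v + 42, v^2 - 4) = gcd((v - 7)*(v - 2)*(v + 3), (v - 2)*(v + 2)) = v - 2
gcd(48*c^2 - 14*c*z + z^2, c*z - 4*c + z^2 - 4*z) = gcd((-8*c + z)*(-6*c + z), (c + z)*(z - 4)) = 1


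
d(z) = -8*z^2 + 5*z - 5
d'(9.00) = -139.00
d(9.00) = -608.00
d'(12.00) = -187.00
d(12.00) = -1097.00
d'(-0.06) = 5.96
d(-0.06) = -5.33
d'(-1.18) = 23.88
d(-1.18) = -22.04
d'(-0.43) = 11.88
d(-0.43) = -8.63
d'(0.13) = 2.92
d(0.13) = -4.49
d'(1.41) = -17.56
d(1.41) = -13.85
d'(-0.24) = 8.84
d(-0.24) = -6.66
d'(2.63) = -37.08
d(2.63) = -47.19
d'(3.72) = -54.52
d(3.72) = -97.11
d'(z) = 5 - 16*z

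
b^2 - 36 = (b - 6)*(b + 6)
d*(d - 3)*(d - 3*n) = d^3 - 3*d^2*n - 3*d^2 + 9*d*n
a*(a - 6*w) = a^2 - 6*a*w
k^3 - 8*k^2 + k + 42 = (k - 7)*(k - 3)*(k + 2)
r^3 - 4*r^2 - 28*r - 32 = (r - 8)*(r + 2)^2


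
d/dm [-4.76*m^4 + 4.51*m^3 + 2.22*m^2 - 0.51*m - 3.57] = -19.04*m^3 + 13.53*m^2 + 4.44*m - 0.51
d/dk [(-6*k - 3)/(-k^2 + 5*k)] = 3*(-2*k^2 - 2*k + 5)/(k^2*(k^2 - 10*k + 25))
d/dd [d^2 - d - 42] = 2*d - 1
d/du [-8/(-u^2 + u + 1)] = 8*(1 - 2*u)/(-u^2 + u + 1)^2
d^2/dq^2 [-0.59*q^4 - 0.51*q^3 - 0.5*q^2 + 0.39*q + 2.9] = -7.08*q^2 - 3.06*q - 1.0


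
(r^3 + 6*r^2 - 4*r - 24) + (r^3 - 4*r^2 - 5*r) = 2*r^3 + 2*r^2 - 9*r - 24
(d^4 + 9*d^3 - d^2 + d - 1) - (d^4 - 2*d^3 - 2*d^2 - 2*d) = 11*d^3 + d^2 + 3*d - 1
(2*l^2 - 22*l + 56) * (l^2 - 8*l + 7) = 2*l^4 - 38*l^3 + 246*l^2 - 602*l + 392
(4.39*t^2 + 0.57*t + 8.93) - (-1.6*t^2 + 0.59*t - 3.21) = 5.99*t^2 - 0.02*t + 12.14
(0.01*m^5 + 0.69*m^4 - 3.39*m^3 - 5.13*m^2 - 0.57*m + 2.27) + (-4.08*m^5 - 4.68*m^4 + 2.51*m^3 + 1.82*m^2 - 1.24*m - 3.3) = -4.07*m^5 - 3.99*m^4 - 0.88*m^3 - 3.31*m^2 - 1.81*m - 1.03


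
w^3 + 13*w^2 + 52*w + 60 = (w + 2)*(w + 5)*(w + 6)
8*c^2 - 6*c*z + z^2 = (-4*c + z)*(-2*c + z)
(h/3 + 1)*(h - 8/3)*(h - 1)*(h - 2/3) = h^4/3 - 4*h^3/9 - 71*h^2/27 + 122*h/27 - 16/9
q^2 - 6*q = q*(q - 6)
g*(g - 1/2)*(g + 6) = g^3 + 11*g^2/2 - 3*g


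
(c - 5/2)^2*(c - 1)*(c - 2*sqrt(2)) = c^4 - 6*c^3 - 2*sqrt(2)*c^3 + 45*c^2/4 + 12*sqrt(2)*c^2 - 45*sqrt(2)*c/2 - 25*c/4 + 25*sqrt(2)/2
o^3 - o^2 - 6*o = o*(o - 3)*(o + 2)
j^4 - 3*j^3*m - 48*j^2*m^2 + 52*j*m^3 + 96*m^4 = (j - 8*m)*(j - 2*m)*(j + m)*(j + 6*m)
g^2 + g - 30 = (g - 5)*(g + 6)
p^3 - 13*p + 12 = (p - 3)*(p - 1)*(p + 4)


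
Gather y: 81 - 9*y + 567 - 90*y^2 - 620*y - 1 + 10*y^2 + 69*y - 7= -80*y^2 - 560*y + 640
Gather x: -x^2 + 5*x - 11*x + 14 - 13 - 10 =-x^2 - 6*x - 9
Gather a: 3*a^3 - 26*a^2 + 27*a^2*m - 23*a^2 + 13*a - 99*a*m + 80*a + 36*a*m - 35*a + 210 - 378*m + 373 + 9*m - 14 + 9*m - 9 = 3*a^3 + a^2*(27*m - 49) + a*(58 - 63*m) - 360*m + 560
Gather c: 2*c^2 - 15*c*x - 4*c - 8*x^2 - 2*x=2*c^2 + c*(-15*x - 4) - 8*x^2 - 2*x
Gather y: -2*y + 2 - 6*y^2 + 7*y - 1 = -6*y^2 + 5*y + 1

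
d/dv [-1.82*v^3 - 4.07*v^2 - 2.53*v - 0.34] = -5.46*v^2 - 8.14*v - 2.53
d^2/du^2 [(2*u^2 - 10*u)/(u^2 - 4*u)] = -4/(u^3 - 12*u^2 + 48*u - 64)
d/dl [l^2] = 2*l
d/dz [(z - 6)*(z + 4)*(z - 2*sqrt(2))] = 3*z^2 - 4*sqrt(2)*z - 4*z - 24 + 4*sqrt(2)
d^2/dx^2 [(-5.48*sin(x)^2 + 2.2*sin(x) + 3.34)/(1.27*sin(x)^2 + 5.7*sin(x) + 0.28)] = (1.06581410364015e-14*sin(x)^6 - 43.2181*sin(x)^5 + 164.627904*sin(x)^4 + 44.83358*sin(x)^3 - 54.5214120000001*sin(x)^2 + 145.5338*sin(x) + 206.776128)/(2.048383*sin(x)^6 + 27.58059*sin(x)^5 + 125.141736*sin(x)^4 + 197.35452*sin(x)^3 + 27.590304*sin(x)^2 + 1.34064*sin(x) + 0.021952)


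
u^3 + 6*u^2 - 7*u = u*(u - 1)*(u + 7)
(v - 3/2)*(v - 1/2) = v^2 - 2*v + 3/4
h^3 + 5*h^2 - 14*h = h*(h - 2)*(h + 7)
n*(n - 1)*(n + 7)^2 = n^4 + 13*n^3 + 35*n^2 - 49*n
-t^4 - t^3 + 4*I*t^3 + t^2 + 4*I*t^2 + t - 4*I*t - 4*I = (t + 1)*(t - 4*I)*(-I*t - I)*(-I*t + I)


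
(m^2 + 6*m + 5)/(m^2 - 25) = (m + 1)/(m - 5)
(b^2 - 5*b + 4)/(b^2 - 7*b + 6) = (b - 4)/(b - 6)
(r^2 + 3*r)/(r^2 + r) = (r + 3)/(r + 1)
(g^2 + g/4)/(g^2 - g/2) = (4*g + 1)/(2*(2*g - 1))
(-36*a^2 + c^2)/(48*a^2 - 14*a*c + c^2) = (-6*a - c)/(8*a - c)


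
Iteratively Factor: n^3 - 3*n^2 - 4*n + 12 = (n - 3)*(n^2 - 4) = (n - 3)*(n - 2)*(n + 2)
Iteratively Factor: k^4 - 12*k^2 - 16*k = (k + 2)*(k^3 - 2*k^2 - 8*k) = k*(k + 2)*(k^2 - 2*k - 8) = k*(k + 2)^2*(k - 4)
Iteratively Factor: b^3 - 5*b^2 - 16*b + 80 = (b - 4)*(b^2 - b - 20) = (b - 4)*(b + 4)*(b - 5)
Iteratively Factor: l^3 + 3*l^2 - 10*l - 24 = (l + 4)*(l^2 - l - 6) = (l - 3)*(l + 4)*(l + 2)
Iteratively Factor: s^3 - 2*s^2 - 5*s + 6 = (s + 2)*(s^2 - 4*s + 3) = (s - 1)*(s + 2)*(s - 3)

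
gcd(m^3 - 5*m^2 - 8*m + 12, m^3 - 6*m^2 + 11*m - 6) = m - 1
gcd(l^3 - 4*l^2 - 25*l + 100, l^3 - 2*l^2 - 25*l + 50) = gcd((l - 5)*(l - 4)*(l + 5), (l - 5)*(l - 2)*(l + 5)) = l^2 - 25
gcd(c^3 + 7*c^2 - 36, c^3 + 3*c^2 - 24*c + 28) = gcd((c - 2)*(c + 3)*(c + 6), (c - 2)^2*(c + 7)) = c - 2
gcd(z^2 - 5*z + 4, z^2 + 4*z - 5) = z - 1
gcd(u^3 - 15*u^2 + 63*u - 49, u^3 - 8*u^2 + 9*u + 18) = 1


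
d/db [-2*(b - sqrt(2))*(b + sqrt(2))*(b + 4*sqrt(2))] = -6*b^2 - 16*sqrt(2)*b + 4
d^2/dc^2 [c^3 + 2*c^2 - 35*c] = 6*c + 4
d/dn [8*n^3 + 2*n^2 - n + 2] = 24*n^2 + 4*n - 1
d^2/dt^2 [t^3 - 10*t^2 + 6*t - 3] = 6*t - 20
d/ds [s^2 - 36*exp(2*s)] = 2*s - 72*exp(2*s)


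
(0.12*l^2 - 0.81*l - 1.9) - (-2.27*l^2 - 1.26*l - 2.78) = 2.39*l^2 + 0.45*l + 0.88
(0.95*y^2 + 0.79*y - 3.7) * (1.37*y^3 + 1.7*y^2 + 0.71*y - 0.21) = 1.3015*y^5 + 2.6973*y^4 - 3.0515*y^3 - 5.9286*y^2 - 2.7929*y + 0.777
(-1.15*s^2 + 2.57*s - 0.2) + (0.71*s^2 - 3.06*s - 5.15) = -0.44*s^2 - 0.49*s - 5.35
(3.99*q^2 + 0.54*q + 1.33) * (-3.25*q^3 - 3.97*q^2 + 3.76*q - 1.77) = -12.9675*q^5 - 17.5953*q^4 + 8.5361*q^3 - 10.312*q^2 + 4.045*q - 2.3541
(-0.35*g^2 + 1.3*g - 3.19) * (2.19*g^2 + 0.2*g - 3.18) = -0.7665*g^4 + 2.777*g^3 - 5.6131*g^2 - 4.772*g + 10.1442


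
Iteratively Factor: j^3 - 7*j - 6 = (j + 1)*(j^2 - j - 6) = (j + 1)*(j + 2)*(j - 3)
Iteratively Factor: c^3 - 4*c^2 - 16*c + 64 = (c - 4)*(c^2 - 16) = (c - 4)^2*(c + 4)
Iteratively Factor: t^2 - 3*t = (t)*(t - 3)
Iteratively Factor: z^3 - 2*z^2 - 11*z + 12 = (z - 4)*(z^2 + 2*z - 3) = (z - 4)*(z + 3)*(z - 1)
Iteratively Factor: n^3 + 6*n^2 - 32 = (n + 4)*(n^2 + 2*n - 8) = (n + 4)^2*(n - 2)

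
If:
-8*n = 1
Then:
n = -1/8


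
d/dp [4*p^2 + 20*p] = 8*p + 20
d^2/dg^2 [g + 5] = 0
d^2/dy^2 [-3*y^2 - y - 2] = -6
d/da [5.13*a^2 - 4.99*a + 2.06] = 10.26*a - 4.99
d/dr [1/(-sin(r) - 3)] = cos(r)/(sin(r) + 3)^2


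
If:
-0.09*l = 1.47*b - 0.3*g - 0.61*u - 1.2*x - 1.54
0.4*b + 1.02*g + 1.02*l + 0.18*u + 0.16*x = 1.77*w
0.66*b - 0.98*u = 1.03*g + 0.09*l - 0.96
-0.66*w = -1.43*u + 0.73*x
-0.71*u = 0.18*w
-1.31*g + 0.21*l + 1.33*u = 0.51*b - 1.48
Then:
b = -0.06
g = 1.05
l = 0.99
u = -0.26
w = 1.01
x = -1.41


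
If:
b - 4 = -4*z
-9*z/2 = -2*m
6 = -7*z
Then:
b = 52/7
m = -27/14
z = -6/7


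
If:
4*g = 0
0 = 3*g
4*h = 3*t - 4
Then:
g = 0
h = 3*t/4 - 1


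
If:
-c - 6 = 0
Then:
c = -6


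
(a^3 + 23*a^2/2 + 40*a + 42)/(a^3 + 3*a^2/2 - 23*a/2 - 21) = (2*a^2 + 19*a + 42)/(2*a^2 - a - 21)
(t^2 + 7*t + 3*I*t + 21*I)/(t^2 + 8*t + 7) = (t + 3*I)/(t + 1)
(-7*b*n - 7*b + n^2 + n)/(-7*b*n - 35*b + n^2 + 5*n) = (n + 1)/(n + 5)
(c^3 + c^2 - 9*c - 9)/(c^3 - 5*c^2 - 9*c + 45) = (c + 1)/(c - 5)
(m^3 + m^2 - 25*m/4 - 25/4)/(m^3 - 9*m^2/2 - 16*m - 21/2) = (4*m^2 - 25)/(2*(2*m^2 - 11*m - 21))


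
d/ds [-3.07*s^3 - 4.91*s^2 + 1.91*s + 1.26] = -9.21*s^2 - 9.82*s + 1.91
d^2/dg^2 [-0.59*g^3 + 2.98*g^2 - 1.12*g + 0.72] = 5.96 - 3.54*g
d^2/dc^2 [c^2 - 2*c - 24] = 2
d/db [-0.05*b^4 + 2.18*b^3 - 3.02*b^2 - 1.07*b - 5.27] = -0.2*b^3 + 6.54*b^2 - 6.04*b - 1.07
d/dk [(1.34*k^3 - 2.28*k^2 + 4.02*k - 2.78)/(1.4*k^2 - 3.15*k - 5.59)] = (1.876*k^4 - 8.442*k^3 - 20.9178*k^2 + 33.2744*k - 31.2288)/(1.96*k^4 - 8.82*k^3 - 5.7295*k^2 + 35.217*k + 31.2481)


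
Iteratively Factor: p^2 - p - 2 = (p - 2)*(p + 1)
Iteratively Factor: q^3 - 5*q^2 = (q)*(q^2 - 5*q) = q*(q - 5)*(q)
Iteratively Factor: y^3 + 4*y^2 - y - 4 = (y + 1)*(y^2 + 3*y - 4) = (y - 1)*(y + 1)*(y + 4)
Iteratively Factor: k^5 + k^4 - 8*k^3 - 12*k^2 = (k + 2)*(k^4 - k^3 - 6*k^2) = k*(k + 2)*(k^3 - k^2 - 6*k) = k*(k - 3)*(k + 2)*(k^2 + 2*k) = k*(k - 3)*(k + 2)^2*(k)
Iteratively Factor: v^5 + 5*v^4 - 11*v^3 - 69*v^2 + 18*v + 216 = (v - 3)*(v^4 + 8*v^3 + 13*v^2 - 30*v - 72) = (v - 3)*(v - 2)*(v^3 + 10*v^2 + 33*v + 36) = (v - 3)*(v - 2)*(v + 4)*(v^2 + 6*v + 9) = (v - 3)*(v - 2)*(v + 3)*(v + 4)*(v + 3)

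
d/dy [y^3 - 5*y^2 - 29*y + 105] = 3*y^2 - 10*y - 29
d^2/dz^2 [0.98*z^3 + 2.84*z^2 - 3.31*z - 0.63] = 5.88*z + 5.68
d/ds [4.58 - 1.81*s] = -1.81000000000000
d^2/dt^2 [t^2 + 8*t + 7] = 2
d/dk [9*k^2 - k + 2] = 18*k - 1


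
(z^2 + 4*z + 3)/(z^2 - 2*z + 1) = (z^2 + 4*z + 3)/(z^2 - 2*z + 1)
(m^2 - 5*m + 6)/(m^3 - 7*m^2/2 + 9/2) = 2*(m - 2)/(2*m^2 - m - 3)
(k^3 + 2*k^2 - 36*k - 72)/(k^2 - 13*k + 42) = (k^2 + 8*k + 12)/(k - 7)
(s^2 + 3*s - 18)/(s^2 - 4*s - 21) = (-s^2 - 3*s + 18)/(-s^2 + 4*s + 21)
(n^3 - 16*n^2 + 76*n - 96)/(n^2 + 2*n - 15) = (n^3 - 16*n^2 + 76*n - 96)/(n^2 + 2*n - 15)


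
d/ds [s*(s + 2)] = 2*s + 2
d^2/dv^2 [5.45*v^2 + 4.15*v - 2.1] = 10.9000000000000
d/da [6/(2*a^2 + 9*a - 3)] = 6*(-4*a - 9)/(2*a^2 + 9*a - 3)^2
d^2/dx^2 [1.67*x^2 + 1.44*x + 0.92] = 3.34000000000000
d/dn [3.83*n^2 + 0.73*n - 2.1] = 7.66*n + 0.73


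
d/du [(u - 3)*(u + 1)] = 2*u - 2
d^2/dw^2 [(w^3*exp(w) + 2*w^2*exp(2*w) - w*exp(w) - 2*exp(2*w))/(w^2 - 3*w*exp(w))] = (w^2*(w - 3*exp(w))^2*(w^3 + 8*w^2*exp(w) + 6*w^2 + 16*w*exp(w) + 5*w - 4*exp(w) - 2) + w*(w - 3*exp(w))*(2*(3*w*exp(w) - 2*w + 3*exp(w))*(w^3 + 4*w^2*exp(w) + 3*w^2 + 4*w*exp(w) - w - 4*exp(w) - 1) + (3*w*exp(w) + 6*exp(w) - 2)*(w^3 + 2*w^2*exp(w) - w - 2*exp(w))) + 2*(3*w*exp(w) - 2*w + 3*exp(w))^2*(w^3 + 2*w^2*exp(w) - w - 2*exp(w)))*exp(w)/(w^3*(w - 3*exp(w))^3)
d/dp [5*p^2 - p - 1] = 10*p - 1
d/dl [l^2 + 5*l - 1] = 2*l + 5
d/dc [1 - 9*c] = -9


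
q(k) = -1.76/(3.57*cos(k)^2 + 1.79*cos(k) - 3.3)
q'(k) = -1.76*(7.14*sin(k)*cos(k) + 1.79*sin(k))/(3.57*cos(k)^2 + 1.79*cos(k) - 3.3)^2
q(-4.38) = 0.50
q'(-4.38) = 0.07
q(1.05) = 1.15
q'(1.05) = -3.50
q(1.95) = 0.51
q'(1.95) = 0.12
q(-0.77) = 10.06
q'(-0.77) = 276.75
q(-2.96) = 1.10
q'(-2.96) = -0.64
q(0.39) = -1.25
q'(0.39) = -2.83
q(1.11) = 0.98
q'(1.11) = -2.42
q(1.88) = 0.50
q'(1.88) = 0.05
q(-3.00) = 1.12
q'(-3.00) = -0.53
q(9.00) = 0.89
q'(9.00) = 0.88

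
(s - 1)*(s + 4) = s^2 + 3*s - 4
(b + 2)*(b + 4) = b^2 + 6*b + 8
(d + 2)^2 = d^2 + 4*d + 4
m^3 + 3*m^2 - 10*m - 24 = (m - 3)*(m + 2)*(m + 4)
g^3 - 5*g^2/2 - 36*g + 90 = (g - 6)*(g - 5/2)*(g + 6)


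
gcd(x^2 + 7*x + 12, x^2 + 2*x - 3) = x + 3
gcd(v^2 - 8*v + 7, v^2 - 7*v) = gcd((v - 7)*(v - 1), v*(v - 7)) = v - 7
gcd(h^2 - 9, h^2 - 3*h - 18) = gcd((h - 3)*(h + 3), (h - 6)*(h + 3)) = h + 3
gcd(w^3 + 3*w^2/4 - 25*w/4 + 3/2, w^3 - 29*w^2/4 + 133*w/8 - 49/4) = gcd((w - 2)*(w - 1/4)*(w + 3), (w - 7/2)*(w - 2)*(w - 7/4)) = w - 2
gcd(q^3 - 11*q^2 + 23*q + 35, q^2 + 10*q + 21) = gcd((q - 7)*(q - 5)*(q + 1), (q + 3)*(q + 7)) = 1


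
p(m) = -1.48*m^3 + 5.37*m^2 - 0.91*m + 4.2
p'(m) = -4.44*m^2 + 10.74*m - 0.91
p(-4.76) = 289.82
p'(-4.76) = -152.63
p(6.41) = -170.78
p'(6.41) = -114.50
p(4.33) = -19.21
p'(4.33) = -37.65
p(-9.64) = 1837.85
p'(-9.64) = -517.05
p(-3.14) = 105.82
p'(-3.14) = -78.41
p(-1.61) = 25.76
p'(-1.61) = -29.71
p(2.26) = 12.49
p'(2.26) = 0.68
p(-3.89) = 176.12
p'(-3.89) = -109.88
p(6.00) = -127.62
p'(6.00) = -96.31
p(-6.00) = 522.66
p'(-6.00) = -225.19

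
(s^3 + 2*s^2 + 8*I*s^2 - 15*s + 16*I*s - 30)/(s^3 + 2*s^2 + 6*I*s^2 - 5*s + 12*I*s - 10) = (s + 3*I)/(s + I)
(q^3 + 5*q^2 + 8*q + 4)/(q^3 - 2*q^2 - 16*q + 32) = (q^3 + 5*q^2 + 8*q + 4)/(q^3 - 2*q^2 - 16*q + 32)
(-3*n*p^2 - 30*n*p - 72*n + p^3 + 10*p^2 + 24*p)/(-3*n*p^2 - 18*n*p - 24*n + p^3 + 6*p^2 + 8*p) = (p + 6)/(p + 2)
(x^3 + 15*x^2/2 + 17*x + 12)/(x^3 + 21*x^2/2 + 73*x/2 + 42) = (2*x^2 + 7*x + 6)/(2*x^2 + 13*x + 21)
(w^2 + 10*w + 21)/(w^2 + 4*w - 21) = (w + 3)/(w - 3)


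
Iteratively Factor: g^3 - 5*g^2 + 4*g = (g - 1)*(g^2 - 4*g) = g*(g - 1)*(g - 4)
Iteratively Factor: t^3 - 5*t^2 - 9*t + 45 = (t - 5)*(t^2 - 9) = (t - 5)*(t - 3)*(t + 3)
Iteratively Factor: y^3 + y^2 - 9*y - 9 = (y - 3)*(y^2 + 4*y + 3) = (y - 3)*(y + 1)*(y + 3)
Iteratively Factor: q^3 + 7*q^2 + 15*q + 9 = (q + 1)*(q^2 + 6*q + 9) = (q + 1)*(q + 3)*(q + 3)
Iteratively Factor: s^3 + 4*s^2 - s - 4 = (s - 1)*(s^2 + 5*s + 4) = (s - 1)*(s + 1)*(s + 4)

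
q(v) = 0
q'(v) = 0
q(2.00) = 0.00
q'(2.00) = 0.00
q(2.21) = 0.00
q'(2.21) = 0.00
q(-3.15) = 0.00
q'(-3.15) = 0.00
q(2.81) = 0.00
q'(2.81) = 0.00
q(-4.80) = 0.00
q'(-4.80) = 0.00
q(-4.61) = 0.00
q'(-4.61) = 0.00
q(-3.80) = 0.00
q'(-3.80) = 0.00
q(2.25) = 0.00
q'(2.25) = 0.00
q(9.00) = 0.00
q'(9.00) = 0.00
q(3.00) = 0.00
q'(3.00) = 0.00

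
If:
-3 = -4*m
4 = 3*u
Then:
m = 3/4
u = 4/3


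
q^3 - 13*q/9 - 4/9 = (q - 4/3)*(q + 1/3)*(q + 1)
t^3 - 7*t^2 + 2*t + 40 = (t - 5)*(t - 4)*(t + 2)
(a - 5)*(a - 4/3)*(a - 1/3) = a^3 - 20*a^2/3 + 79*a/9 - 20/9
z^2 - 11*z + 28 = (z - 7)*(z - 4)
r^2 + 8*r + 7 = (r + 1)*(r + 7)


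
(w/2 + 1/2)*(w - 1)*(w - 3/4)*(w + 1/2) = w^4/2 - w^3/8 - 11*w^2/16 + w/8 + 3/16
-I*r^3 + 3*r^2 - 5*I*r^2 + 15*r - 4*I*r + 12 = (r + 4)*(r + 3*I)*(-I*r - I)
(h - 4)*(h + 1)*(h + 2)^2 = h^4 + h^3 - 12*h^2 - 28*h - 16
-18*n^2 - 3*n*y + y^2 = (-6*n + y)*(3*n + y)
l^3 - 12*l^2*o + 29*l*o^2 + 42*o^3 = (l - 7*o)*(l - 6*o)*(l + o)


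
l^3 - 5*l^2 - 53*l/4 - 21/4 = (l - 7)*(l + 1/2)*(l + 3/2)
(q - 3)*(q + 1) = q^2 - 2*q - 3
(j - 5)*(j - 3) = j^2 - 8*j + 15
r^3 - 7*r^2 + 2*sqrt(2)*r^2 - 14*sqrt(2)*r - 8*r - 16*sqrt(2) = (r - 8)*(r + 1)*(r + 2*sqrt(2))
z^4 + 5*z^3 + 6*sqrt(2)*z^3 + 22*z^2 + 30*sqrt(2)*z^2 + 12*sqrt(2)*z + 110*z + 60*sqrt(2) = (z + 5)*(z + sqrt(2))*(z + 2*sqrt(2))*(z + 3*sqrt(2))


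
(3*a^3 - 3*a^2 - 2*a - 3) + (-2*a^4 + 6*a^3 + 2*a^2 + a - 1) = -2*a^4 + 9*a^3 - a^2 - a - 4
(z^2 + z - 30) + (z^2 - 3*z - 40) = 2*z^2 - 2*z - 70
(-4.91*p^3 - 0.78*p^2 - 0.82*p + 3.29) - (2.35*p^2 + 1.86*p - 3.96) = -4.91*p^3 - 3.13*p^2 - 2.68*p + 7.25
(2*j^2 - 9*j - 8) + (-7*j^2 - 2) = -5*j^2 - 9*j - 10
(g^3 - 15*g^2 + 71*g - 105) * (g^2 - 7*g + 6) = g^5 - 22*g^4 + 182*g^3 - 692*g^2 + 1161*g - 630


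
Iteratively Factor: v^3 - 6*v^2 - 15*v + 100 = (v - 5)*(v^2 - v - 20) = (v - 5)^2*(v + 4)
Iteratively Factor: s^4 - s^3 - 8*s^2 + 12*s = (s + 3)*(s^3 - 4*s^2 + 4*s) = (s - 2)*(s + 3)*(s^2 - 2*s) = (s - 2)^2*(s + 3)*(s)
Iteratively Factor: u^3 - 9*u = (u - 3)*(u^2 + 3*u) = (u - 3)*(u + 3)*(u)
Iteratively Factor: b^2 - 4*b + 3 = (b - 3)*(b - 1)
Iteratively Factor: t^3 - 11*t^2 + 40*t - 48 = (t - 4)*(t^2 - 7*t + 12) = (t - 4)^2*(t - 3)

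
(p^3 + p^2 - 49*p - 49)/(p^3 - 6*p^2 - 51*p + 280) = (p^2 - 6*p - 7)/(p^2 - 13*p + 40)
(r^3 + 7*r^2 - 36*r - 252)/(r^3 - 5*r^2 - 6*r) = (r^2 + 13*r + 42)/(r*(r + 1))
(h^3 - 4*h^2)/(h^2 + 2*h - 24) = h^2/(h + 6)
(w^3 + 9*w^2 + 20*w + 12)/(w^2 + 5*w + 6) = (w^2 + 7*w + 6)/(w + 3)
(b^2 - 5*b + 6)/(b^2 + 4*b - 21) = (b - 2)/(b + 7)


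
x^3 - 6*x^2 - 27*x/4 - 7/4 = (x - 7)*(x + 1/2)^2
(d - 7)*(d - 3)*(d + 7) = d^3 - 3*d^2 - 49*d + 147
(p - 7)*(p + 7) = p^2 - 49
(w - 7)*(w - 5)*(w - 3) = w^3 - 15*w^2 + 71*w - 105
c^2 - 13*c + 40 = (c - 8)*(c - 5)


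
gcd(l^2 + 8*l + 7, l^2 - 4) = 1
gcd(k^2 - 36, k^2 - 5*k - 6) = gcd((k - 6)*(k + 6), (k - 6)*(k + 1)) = k - 6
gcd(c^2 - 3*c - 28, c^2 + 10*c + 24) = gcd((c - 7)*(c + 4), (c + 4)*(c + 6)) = c + 4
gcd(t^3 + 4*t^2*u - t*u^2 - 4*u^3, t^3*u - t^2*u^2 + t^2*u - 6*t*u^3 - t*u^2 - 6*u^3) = 1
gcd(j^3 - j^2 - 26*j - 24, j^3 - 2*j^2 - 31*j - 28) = j^2 + 5*j + 4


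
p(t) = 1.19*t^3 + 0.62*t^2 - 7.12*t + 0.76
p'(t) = 3.57*t^2 + 1.24*t - 7.12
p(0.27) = -1.09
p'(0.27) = -6.52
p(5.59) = 188.20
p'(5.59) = 111.37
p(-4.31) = -52.31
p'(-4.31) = 53.85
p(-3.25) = -10.40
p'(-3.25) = 26.56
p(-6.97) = -322.44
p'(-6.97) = 157.67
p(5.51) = 179.42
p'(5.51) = 108.10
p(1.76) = -3.36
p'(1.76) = 6.12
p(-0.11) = 1.55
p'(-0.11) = -7.21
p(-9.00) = -752.45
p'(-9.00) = 270.89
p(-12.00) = -1880.84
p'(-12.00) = 492.08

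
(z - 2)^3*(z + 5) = z^4 - z^3 - 18*z^2 + 52*z - 40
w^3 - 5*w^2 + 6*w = w*(w - 3)*(w - 2)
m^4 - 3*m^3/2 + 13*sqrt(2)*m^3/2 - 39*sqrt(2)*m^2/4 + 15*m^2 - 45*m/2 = m*(m - 3/2)*(m + 3*sqrt(2)/2)*(m + 5*sqrt(2))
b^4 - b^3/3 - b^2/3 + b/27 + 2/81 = (b - 2/3)*(b - 1/3)*(b + 1/3)^2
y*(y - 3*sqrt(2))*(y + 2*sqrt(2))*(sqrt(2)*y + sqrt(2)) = sqrt(2)*y^4 - 2*y^3 + sqrt(2)*y^3 - 12*sqrt(2)*y^2 - 2*y^2 - 12*sqrt(2)*y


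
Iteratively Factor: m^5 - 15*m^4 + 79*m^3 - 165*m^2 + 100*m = (m - 1)*(m^4 - 14*m^3 + 65*m^2 - 100*m) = (m - 4)*(m - 1)*(m^3 - 10*m^2 + 25*m) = m*(m - 4)*(m - 1)*(m^2 - 10*m + 25) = m*(m - 5)*(m - 4)*(m - 1)*(m - 5)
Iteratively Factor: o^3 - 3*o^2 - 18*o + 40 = (o + 4)*(o^2 - 7*o + 10) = (o - 2)*(o + 4)*(o - 5)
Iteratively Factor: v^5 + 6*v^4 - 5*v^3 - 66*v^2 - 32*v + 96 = (v - 1)*(v^4 + 7*v^3 + 2*v^2 - 64*v - 96) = (v - 3)*(v - 1)*(v^3 + 10*v^2 + 32*v + 32) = (v - 3)*(v - 1)*(v + 2)*(v^2 + 8*v + 16) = (v - 3)*(v - 1)*(v + 2)*(v + 4)*(v + 4)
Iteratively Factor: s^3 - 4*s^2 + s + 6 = (s - 2)*(s^2 - 2*s - 3) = (s - 2)*(s + 1)*(s - 3)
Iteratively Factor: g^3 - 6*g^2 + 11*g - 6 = (g - 3)*(g^2 - 3*g + 2) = (g - 3)*(g - 1)*(g - 2)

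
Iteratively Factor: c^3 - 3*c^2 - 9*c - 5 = (c + 1)*(c^2 - 4*c - 5) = (c - 5)*(c + 1)*(c + 1)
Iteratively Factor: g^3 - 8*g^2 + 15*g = (g - 3)*(g^2 - 5*g) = (g - 5)*(g - 3)*(g)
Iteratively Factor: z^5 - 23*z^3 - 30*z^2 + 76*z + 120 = (z + 2)*(z^4 - 2*z^3 - 19*z^2 + 8*z + 60) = (z - 5)*(z + 2)*(z^3 + 3*z^2 - 4*z - 12) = (z - 5)*(z + 2)*(z + 3)*(z^2 - 4) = (z - 5)*(z + 2)^2*(z + 3)*(z - 2)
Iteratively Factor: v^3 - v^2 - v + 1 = (v + 1)*(v^2 - 2*v + 1) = (v - 1)*(v + 1)*(v - 1)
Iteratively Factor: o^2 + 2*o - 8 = (o - 2)*(o + 4)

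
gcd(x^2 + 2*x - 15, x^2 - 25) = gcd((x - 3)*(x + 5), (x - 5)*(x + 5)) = x + 5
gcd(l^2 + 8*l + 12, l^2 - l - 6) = l + 2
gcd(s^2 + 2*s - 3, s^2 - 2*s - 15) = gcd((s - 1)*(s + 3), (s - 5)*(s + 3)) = s + 3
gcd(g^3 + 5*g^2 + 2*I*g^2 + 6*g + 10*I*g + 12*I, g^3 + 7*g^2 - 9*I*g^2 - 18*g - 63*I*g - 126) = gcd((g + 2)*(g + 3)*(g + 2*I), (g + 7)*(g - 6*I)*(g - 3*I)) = 1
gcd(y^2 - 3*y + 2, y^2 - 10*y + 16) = y - 2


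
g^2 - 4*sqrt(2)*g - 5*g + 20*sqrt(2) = (g - 5)*(g - 4*sqrt(2))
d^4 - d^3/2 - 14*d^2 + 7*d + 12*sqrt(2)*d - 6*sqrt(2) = (d - 1/2)*(d - 2*sqrt(2))*(d - sqrt(2))*(d + 3*sqrt(2))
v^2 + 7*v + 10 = (v + 2)*(v + 5)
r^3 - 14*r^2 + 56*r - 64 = (r - 8)*(r - 4)*(r - 2)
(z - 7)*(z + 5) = z^2 - 2*z - 35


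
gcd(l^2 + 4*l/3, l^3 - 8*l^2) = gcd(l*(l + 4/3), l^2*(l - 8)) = l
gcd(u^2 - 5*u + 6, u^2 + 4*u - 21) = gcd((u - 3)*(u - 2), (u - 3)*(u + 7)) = u - 3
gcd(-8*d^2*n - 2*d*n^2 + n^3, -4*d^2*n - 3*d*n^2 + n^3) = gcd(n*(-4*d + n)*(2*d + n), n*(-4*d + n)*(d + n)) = 4*d*n - n^2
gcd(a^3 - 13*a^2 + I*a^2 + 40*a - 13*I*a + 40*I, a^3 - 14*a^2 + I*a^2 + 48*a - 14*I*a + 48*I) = a^2 + a*(-8 + I) - 8*I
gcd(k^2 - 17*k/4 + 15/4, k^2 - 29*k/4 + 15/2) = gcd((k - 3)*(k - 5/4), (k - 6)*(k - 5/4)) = k - 5/4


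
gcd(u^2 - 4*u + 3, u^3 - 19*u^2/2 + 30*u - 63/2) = u - 3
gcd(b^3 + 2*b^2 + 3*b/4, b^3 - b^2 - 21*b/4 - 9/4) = b^2 + 2*b + 3/4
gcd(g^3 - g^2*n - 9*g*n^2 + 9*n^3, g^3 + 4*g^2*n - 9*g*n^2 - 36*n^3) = g^2 - 9*n^2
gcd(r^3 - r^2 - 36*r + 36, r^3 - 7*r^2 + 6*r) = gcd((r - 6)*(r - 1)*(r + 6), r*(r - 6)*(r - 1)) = r^2 - 7*r + 6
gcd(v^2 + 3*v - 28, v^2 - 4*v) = v - 4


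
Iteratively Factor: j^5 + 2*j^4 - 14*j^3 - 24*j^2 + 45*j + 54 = (j + 1)*(j^4 + j^3 - 15*j^2 - 9*j + 54) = (j + 1)*(j + 3)*(j^3 - 2*j^2 - 9*j + 18) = (j - 2)*(j + 1)*(j + 3)*(j^2 - 9) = (j - 3)*(j - 2)*(j + 1)*(j + 3)*(j + 3)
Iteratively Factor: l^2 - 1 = (l - 1)*(l + 1)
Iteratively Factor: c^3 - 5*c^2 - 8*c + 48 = (c + 3)*(c^2 - 8*c + 16) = (c - 4)*(c + 3)*(c - 4)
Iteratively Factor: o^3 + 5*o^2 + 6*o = (o)*(o^2 + 5*o + 6) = o*(o + 2)*(o + 3)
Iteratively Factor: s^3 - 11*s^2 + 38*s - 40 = (s - 2)*(s^2 - 9*s + 20) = (s - 5)*(s - 2)*(s - 4)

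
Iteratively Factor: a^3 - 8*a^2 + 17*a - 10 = (a - 5)*(a^2 - 3*a + 2) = (a - 5)*(a - 2)*(a - 1)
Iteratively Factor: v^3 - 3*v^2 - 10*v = (v)*(v^2 - 3*v - 10) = v*(v + 2)*(v - 5)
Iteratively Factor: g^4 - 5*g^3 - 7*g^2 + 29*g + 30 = (g + 1)*(g^3 - 6*g^2 - g + 30) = (g - 5)*(g + 1)*(g^2 - g - 6) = (g - 5)*(g + 1)*(g + 2)*(g - 3)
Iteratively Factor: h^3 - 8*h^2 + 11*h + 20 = (h + 1)*(h^2 - 9*h + 20) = (h - 4)*(h + 1)*(h - 5)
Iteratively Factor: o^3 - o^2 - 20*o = (o - 5)*(o^2 + 4*o) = (o - 5)*(o + 4)*(o)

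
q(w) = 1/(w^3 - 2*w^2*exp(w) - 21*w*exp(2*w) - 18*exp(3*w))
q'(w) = (2*w^2*exp(w) - 3*w^2 + 42*w*exp(2*w) + 4*w*exp(w) + 54*exp(3*w) + 21*exp(2*w))/(w^3 - 2*w^2*exp(w) - 21*w*exp(2*w) - 18*exp(3*w))^2 = (2*w^2*exp(w) - 3*w^2 + 42*w*exp(2*w) + 4*w*exp(w) + 54*exp(3*w) + 21*exp(2*w))/(-w^3 + 2*w^2*exp(w) + 21*w*exp(2*w) + 18*exp(3*w))^2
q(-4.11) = -0.01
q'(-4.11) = -0.01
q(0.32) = -0.02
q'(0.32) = 0.06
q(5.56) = -0.00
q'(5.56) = 0.00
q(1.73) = -0.00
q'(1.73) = 0.00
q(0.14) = -0.03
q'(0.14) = 0.12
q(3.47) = -0.00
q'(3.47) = 0.00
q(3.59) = -0.00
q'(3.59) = 0.00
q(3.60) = -0.00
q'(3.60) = 0.00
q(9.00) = 0.00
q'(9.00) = 0.00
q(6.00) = 0.00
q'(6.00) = 0.00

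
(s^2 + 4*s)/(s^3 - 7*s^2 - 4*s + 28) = s*(s + 4)/(s^3 - 7*s^2 - 4*s + 28)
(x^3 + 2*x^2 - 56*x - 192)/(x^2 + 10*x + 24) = x - 8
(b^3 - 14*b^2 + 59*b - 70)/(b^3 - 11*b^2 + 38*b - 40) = (b - 7)/(b - 4)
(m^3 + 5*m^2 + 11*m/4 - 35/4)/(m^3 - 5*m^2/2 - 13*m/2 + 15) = (2*m^2 + 5*m - 7)/(2*(m^2 - 5*m + 6))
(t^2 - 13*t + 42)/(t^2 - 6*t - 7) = (t - 6)/(t + 1)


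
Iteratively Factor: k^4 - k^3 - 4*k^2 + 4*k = (k)*(k^3 - k^2 - 4*k + 4) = k*(k - 2)*(k^2 + k - 2) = k*(k - 2)*(k - 1)*(k + 2)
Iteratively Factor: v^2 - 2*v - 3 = (v + 1)*(v - 3)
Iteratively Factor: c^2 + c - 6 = (c - 2)*(c + 3)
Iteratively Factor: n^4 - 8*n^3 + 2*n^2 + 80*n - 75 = (n - 5)*(n^3 - 3*n^2 - 13*n + 15) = (n - 5)*(n + 3)*(n^2 - 6*n + 5) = (n - 5)*(n - 1)*(n + 3)*(n - 5)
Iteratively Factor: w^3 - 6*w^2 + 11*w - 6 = (w - 3)*(w^2 - 3*w + 2) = (w - 3)*(w - 2)*(w - 1)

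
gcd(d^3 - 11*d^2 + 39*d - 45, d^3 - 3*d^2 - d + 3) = d - 3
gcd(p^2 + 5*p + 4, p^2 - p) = 1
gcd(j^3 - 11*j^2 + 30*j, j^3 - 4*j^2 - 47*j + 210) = j^2 - 11*j + 30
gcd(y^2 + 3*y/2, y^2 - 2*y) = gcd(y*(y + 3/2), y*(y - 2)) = y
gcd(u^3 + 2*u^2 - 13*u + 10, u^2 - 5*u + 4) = u - 1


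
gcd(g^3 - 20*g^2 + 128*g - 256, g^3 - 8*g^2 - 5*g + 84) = g - 4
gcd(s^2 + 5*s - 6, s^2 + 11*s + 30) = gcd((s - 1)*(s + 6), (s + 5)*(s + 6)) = s + 6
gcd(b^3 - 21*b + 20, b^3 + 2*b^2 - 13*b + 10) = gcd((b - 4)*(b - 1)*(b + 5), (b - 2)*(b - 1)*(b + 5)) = b^2 + 4*b - 5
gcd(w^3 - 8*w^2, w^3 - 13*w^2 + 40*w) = w^2 - 8*w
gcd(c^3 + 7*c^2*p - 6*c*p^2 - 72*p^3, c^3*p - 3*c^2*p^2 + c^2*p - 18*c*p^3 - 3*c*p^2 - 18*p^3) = 1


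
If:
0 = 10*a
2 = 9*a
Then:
No Solution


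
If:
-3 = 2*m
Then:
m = -3/2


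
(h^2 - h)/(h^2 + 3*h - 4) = h/(h + 4)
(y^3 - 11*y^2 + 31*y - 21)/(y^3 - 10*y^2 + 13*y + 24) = (y^2 - 8*y + 7)/(y^2 - 7*y - 8)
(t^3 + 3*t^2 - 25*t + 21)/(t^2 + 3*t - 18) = (t^2 + 6*t - 7)/(t + 6)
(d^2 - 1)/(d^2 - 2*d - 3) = (d - 1)/(d - 3)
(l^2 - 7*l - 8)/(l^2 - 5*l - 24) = (l + 1)/(l + 3)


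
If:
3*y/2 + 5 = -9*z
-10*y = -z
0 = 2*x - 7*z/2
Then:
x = -175/183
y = -10/183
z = -100/183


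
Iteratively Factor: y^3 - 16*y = (y + 4)*(y^2 - 4*y) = y*(y + 4)*(y - 4)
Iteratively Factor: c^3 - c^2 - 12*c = (c - 4)*(c^2 + 3*c) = (c - 4)*(c + 3)*(c)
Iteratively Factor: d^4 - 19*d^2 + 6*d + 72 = (d - 3)*(d^3 + 3*d^2 - 10*d - 24) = (d - 3)*(d + 2)*(d^2 + d - 12) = (d - 3)^2*(d + 2)*(d + 4)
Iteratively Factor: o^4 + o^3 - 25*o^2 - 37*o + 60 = (o - 5)*(o^3 + 6*o^2 + 5*o - 12) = (o - 5)*(o + 4)*(o^2 + 2*o - 3) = (o - 5)*(o - 1)*(o + 4)*(o + 3)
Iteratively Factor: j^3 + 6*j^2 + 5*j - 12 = (j - 1)*(j^2 + 7*j + 12) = (j - 1)*(j + 4)*(j + 3)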